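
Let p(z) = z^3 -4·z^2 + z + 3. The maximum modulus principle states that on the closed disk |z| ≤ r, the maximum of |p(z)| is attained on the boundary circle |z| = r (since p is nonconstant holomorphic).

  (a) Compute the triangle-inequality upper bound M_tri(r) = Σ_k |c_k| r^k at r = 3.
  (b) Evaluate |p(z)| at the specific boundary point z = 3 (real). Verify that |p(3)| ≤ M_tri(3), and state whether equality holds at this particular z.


Coefficients: c_0 = 3, c_1 = 1, c_2 = -4, c_3 = 1. Radius r = 3.
Part (a). Triangle bound: M_tri(r) = Σ_k |c_k| r^k
  = |3|·3^0 + |1|·3^1 + |-4|·3^2 + |1|·3^3
  = 3 + 3 + 36 + 27 = 69.
This bounds M(r) := max_{|z|=r} |p(z)| from above; equality holds iff all terms c_k z^k can be made to align in phase at a single z on |z|=r.
Part (b). At z = 3 (real, on the circle |z| = r):
  p(3) = (3)·3^0 + (1)·3^1 + (-4)·3^2 + (1)·3^3 = -3.
  |p(3)| = 3.
Check: |p(3)| = 3 ≤ 69 = M_tri(3). ✓ Equality does not hold at z = 3 (the coefficients have mixed signs, so the terms do not all align in phase there).

M_tri(3) = 69; |p(3)| = 3; equality at z=3: no.


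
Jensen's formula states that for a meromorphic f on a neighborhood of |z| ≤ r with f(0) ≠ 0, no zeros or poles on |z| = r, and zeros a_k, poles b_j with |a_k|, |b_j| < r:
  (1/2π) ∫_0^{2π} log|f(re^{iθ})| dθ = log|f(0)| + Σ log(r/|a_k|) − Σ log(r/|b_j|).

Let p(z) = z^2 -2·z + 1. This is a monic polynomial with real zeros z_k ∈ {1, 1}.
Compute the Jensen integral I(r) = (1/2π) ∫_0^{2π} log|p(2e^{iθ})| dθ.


Zeros: 1, 1; r = 2.
Inside |z| < r: 1, 1. Outside (|z| ≥ r): ∅.
p(0) = 1, so log|p(0)| = log(1) = 0.0000.
Apply Jensen: I(r) = log|p(0)| + Σ_k log(r/|z_k|), summed over zeros inside |z| < r.
  log(r/|z_k|) for z_k = 1: log(2/1) = 0.6931
  log(r/|z_k|) for z_k = 1: log(2/1) = 0.6931
Sum over inside zeros: 1.3863.
I(r) = log|p(0)| + (inside sum) = 0.0000 + 1.3863 = 1.3863.
Closed form (all zeros inside, monic): I(r) = n·log(r) = 2·log(2) = 1.3863. ✓

I(r) ≈ 1.3863.


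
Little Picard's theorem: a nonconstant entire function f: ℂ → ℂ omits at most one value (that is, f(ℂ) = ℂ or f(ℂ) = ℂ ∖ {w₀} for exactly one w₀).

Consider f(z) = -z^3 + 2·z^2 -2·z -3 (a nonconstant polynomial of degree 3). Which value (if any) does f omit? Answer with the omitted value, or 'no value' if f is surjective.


Little Picard bounds the complement of f(ℂ) to at most one point.
For every w ∈ ℂ, the equation p(z) − w = 0 is a nonconstant polynomial in z and hence has at least one root by the fundamental theorem of algebra. So p is surjective onto ℂ, omitting no value.

Omitted value: no value.


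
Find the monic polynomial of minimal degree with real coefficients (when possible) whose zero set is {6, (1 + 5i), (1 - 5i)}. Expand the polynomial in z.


The polynomial is p(z) = ∏_{α ∈ S} (z − α), where S = {6, (1 + 5i), (1 - 5i)}.
Expanding the product yields: p(z) = z^3 -8·z^2 + 38·z -156.
Note conjugate pairs combine to real quadratics: (z − (1+5i))(z − (1−5i)) = z² − 2z + 26.
The resulting polynomial has degree 3 and real coefficients as required.

p(z) = z^3 -8·z^2 + 38·z -156.


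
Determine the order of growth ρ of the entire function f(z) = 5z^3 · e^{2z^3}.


M(r) = max_{|z|=r} |5|·|z|^3·|e^{2z^3}| = 5·r^3 · e^{2r^3} (the factors attain their maxima compatibly on |z|=r). Then log M(r) = log 5 + 3·log r + 2r^3, dominated by the last term, so log log M(r) ~ 3·log r. The polynomial factor 5z^3 contributes only a log r term and does not affect the order. ρ = 3.
Therefore ρ = 3.

Order ρ = 3.


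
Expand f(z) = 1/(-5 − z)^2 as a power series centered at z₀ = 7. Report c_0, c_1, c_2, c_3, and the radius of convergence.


Let w = z − z₀, so z = z₀ + w.
Then -5 − z = -5 − (z₀ + w) = (-5 − z₀) − w = -12 − w.
f(z) = 1/(-12 − w)^2 = (1/(-12)^2) · (1 − w/(-12))^{−2}.
By the binomial series (1−u)^{−2} = Σ_{n≥0} C(n+1, 1) u^n for |u|<1, with u = w/(-12):
  c_n = C(n+1, 1) / (-12)^(n+2).
  c_0 = 1/(-12)^2 = 1/144.
  c_1 = 2/(-12)^3 = -1/864.
  c_2 = 3/(-12)^4 = 1/6912.
  c_3 = 4/(-12)^5 = -1/62208.
The series is valid for |w/d| < 1, i.e. |z − z₀| < |d|.
Radius of convergence: R = |-5 − z₀| = |-12| = 12 (distance from z₀ to the singularity z = -5).

c_0 = 1/144, c_1 = -1/864, c_2 = 1/6912, c_3 = -1/62208; R = 12.


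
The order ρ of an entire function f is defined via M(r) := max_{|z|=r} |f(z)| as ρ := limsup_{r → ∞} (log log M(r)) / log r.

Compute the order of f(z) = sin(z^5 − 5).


Write sin(w) = (e^{iw} ± e^{−iw})/(2 or 2i), so |sin(w)| ≤ e^{|w|}. With w = z^5 − 5, |w| ≤ 1r^5 + 5 on |z|=r, giving M(r) ≤ e^{1r^5 + 5} and ρ ≤ 5. For the lower bound, choose z on |z|=r with 1z^5 purely imaginary of modulus 1r^5; then |sin(z^5 − 5)| grows like e^{1r^5}/2, so ρ ≥ 5. Hence ρ = 5.
Therefore ρ = 5.

Order ρ = 5.


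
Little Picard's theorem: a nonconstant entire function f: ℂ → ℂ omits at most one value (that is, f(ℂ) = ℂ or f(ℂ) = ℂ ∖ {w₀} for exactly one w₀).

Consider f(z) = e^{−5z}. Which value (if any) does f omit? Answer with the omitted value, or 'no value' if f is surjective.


Little Picard bounds the complement of f(ℂ) to at most one point.
e^{−5z} is never zero on ℂ, so 1·e^{−5z} takes every value in ℂ ∖ {0}. Adding 0 shifts the range to ℂ ∖ {0}. Thus f omits exactly the value 0.

Omitted value: 0.


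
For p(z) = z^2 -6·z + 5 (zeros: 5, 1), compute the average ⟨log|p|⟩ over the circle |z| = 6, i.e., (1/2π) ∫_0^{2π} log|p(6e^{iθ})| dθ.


Zeros: 1, 5; r = 6.
Inside |z| < r: 1, 5. Outside (|z| ≥ r): ∅.
p(0) = 5, so log|p(0)| = log(5) = 1.6094.
Apply Jensen: I(r) = log|p(0)| + Σ_k log(r/|z_k|), summed over zeros inside |z| < r.
  log(r/|z_k|) for z_k = 5: log(6/5) = 0.1823
  log(r/|z_k|) for z_k = 1: log(6/1) = 1.7918
Sum over inside zeros: 1.9741.
I(r) = log|p(0)| + (inside sum) = 1.6094 + 1.9741 = 3.5835.
Closed form (all zeros inside, monic): I(r) = n·log(r) = 2·log(6) = 3.5835. ✓

I(r) ≈ 3.5835.


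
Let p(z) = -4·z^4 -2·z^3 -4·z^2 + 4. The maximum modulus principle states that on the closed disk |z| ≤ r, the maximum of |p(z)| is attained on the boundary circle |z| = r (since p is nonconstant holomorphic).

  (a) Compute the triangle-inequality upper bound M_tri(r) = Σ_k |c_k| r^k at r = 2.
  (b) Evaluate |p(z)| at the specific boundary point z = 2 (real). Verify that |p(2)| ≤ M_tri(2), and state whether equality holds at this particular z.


Coefficients: c_0 = 4, c_1 = 0, c_2 = -4, c_3 = -2, c_4 = -4. Radius r = 2.
Part (a). Triangle bound: M_tri(r) = Σ_k |c_k| r^k
  = |4|·2^0 + |0|·2^1 + |-4|·2^2 + |-2|·2^3 + |-4|·2^4
  = 4 + 0 + 16 + 16 + 64 = 100.
This bounds M(r) := max_{|z|=r} |p(z)| from above; equality holds iff all terms c_k z^k can be made to align in phase at a single z on |z|=r.
Part (b). At z = 2 (real, on the circle |z| = r):
  p(2) = (4)·2^0 + (0)·2^1 + (-4)·2^2 + (-2)·2^3 + (-4)·2^4 = -92.
  |p(2)| = 92.
Check: |p(2)| = 92 ≤ 100 = M_tri(2). ✓ Equality does not hold at z = 2 (the coefficients have mixed signs, so the terms do not all align in phase there).

M_tri(2) = 100; |p(2)| = 92; equality at z=2: no.


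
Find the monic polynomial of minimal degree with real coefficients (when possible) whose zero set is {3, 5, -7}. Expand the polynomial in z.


The polynomial is p(z) = ∏_{α ∈ S} (z − α), where S = {3, 5, -7}.
Expanding the product yields: p(z) = z^3 -z^2 -41·z + 105.
The resulting polynomial has degree 3 and real coefficients as required.

p(z) = z^3 -z^2 -41·z + 105.


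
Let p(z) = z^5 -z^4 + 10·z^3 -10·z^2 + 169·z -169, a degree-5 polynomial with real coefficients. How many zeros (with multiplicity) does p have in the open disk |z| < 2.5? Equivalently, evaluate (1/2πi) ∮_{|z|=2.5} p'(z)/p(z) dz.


The zeros of p are: (2 + 3i), (2 - 3i), (-2 + 3i), (-2 - 3i), 1.
Their magnitudes are: 3.606, 3.606, 3.606, 3.606, 1.
Zeros with |z| < R = 2.5: 1.
Count = 1.
By the argument principle, (1/2πi) ∮_{|z|=R} p'(z)/p(z) dz equals exactly this count.

Number of zeros inside |z| < 2.5: 1.


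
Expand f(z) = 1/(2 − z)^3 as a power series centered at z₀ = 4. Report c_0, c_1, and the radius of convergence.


Let w = z − z₀, so z = z₀ + w.
Then 2 − z = 2 − (z₀ + w) = (2 − z₀) − w = -2 − w.
f(z) = 1/(-2 − w)^3 = (1/(-2)^3) · (1 − w/(-2))^{−3}.
By the binomial series (1−u)^{−3} = Σ_{n≥0} C(n+2, 2) u^n for |u|<1, with u = w/(-2):
  c_n = C(n+2, 2) / (-2)^(n+3).
  c_0 = 1/(-2)^3 = -1/8.
  c_1 = 3/(-2)^4 = 3/16.
The series is valid for |w/d| < 1, i.e. |z − z₀| < |d|.
Radius of convergence: R = |2 − z₀| = |-2| = 2 (distance from z₀ to the singularity z = 2).

c_0 = -1/8, c_1 = 3/16; R = 2.


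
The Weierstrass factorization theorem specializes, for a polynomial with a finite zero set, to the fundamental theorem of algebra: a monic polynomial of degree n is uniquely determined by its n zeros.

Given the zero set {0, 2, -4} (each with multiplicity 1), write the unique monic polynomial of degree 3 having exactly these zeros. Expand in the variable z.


The polynomial is p(z) = ∏_{α ∈ S} (z − α), where S = {0, 2, -4}.
Expanding the product yields: p(z) = z^3 + 2·z^2 -8·z.
The resulting polynomial has degree 3 and real coefficients as required.

p(z) = z^3 + 2·z^2 -8·z.


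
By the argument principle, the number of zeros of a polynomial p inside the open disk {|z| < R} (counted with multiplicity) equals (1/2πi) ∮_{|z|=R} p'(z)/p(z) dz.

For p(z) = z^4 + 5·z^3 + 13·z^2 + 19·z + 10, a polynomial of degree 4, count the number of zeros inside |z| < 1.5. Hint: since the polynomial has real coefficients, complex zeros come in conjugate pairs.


The zeros of p are: (-1 + 2i), (-1 - 2i), -1, -2.
Their magnitudes are: 2.236, 2.236, 1, 2.
Zeros with |z| < R = 1.5: -1.
Count = 1.
By the argument principle, (1/2πi) ∮_{|z|=R} p'(z)/p(z) dz equals exactly this count.

Number of zeros inside |z| < 1.5: 1.


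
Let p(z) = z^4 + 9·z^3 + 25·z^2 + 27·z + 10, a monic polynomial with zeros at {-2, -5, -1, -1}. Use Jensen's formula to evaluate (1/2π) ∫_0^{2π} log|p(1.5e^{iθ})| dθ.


Zeros: -5, -2, -1, -1; r = 1.5.
Inside |z| < r: -1, -1. Outside (|z| ≥ r): -5, -2.
p(0) = 10, so log|p(0)| = log(10) = 2.3026.
Apply Jensen: I(r) = log|p(0)| + Σ_k log(r/|z_k|), summed over zeros inside |z| < r.
  log(r/|z_k|) for z_k = -1: log(1.5/1) = 0.4055
  log(r/|z_k|) for z_k = -1: log(1.5/1) = 0.4055
  Outside zeros (-5, -2) contribute nothing to the Jensen sum.
Sum over inside zeros: 0.8109.
I(r) = log|p(0)| + (inside sum) = 2.3026 + 0.8109 = 3.1135.
Note: since some zeros are outside |z| ≤ r, the simplified n·log(r) form does NOT apply — only the inside zeros contribute.

I(r) ≈ 3.1135.


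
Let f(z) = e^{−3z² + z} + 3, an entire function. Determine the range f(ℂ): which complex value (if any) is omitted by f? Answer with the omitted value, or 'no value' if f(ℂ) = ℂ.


Little Picard bounds the complement of f(ℂ) to at most one point.
The exponent g(z) = −3z² + z is a nonconstant polynomial, hence surjective onto ℂ. So e^{g(z)} takes every value in {e^w : w ∈ ℂ} = ℂ ∖ {0}. Adding 3 shifts the range to ℂ ∖ {3}. f omits exactly 3.

Omitted value: 3.


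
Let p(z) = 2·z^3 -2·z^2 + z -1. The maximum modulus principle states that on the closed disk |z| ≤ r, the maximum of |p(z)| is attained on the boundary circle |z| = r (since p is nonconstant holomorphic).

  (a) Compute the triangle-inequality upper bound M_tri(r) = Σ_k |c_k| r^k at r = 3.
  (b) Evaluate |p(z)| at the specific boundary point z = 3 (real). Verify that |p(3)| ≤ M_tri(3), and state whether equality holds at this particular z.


Coefficients: c_0 = -1, c_1 = 1, c_2 = -2, c_3 = 2. Radius r = 3.
Part (a). Triangle bound: M_tri(r) = Σ_k |c_k| r^k
  = |-1|·3^0 + |1|·3^1 + |-2|·3^2 + |2|·3^3
  = 1 + 3 + 18 + 54 = 76.
This bounds M(r) := max_{|z|=r} |p(z)| from above; equality holds iff all terms c_k z^k can be made to align in phase at a single z on |z|=r.
Part (b). At z = 3 (real, on the circle |z| = r):
  p(3) = (-1)·3^0 + (1)·3^1 + (-2)·3^2 + (2)·3^3 = 38.
  |p(3)| = 38.
Check: |p(3)| = 38 ≤ 76 = M_tri(3). ✓ Equality does not hold at z = 3 (the coefficients have mixed signs, so the terms do not all align in phase there).

M_tri(3) = 76; |p(3)| = 38; equality at z=3: no.


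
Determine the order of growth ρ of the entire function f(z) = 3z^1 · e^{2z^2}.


M(r) = max_{|z|=r} |3|·|z|^1·|e^{2z^2}| = 3·r^1 · e^{2r^2} (the factors attain their maxima compatibly on |z|=r). Then log M(r) = log 3 + 1·log r + 2r^2, dominated by the last term, so log log M(r) ~ 2·log r. The polynomial factor 3z^1 contributes only a log r term and does not affect the order. ρ = 2.
Therefore ρ = 2.

Order ρ = 2.


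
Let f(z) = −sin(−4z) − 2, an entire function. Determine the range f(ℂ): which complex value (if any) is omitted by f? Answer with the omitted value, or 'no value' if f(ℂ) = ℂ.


Little Picard bounds the complement of f(ℂ) to at most one point.
sin is entire and surjective onto ℂ: for every w ∈ ℂ, sin(ζ) = w has a solution ζ ∈ ℂ (e.g., via the complex inverse arcsin). With ζ = −4z this gives z = ζ/(-4). Then -1·sin(−4z) takes every value in -1·ℂ = ℂ, and adding -2 is a bijection of ℂ. So f is surjective and omits no value. (Note: only on the real line is sin bounded by [−1, 1].)

Omitted value: no value.


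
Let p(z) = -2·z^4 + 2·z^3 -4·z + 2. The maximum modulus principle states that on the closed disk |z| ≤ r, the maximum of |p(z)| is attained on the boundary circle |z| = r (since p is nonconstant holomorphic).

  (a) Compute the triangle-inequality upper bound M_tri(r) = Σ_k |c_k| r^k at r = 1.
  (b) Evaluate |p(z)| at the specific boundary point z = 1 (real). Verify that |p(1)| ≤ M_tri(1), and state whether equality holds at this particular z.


Coefficients: c_0 = 2, c_1 = -4, c_2 = 0, c_3 = 2, c_4 = -2. Radius r = 1.
Part (a). Triangle bound: M_tri(r) = Σ_k |c_k| r^k
  = |2|·1^0 + |-4|·1^1 + |0|·1^2 + |2|·1^3 + |-2|·1^4
  = 2 + 4 + 0 + 2 + 2 = 10.
This bounds M(r) := max_{|z|=r} |p(z)| from above; equality holds iff all terms c_k z^k can be made to align in phase at a single z on |z|=r.
Part (b). At z = 1 (real, on the circle |z| = r):
  p(1) = (2)·1^0 + (-4)·1^1 + (0)·1^2 + (2)·1^3 + (-2)·1^4 = -2.
  |p(1)| = 2.
Check: |p(1)| = 2 ≤ 10 = M_tri(1). ✓ Equality does not hold at z = 1 (the coefficients have mixed signs, so the terms do not all align in phase there).

M_tri(1) = 10; |p(1)| = 2; equality at z=1: no.


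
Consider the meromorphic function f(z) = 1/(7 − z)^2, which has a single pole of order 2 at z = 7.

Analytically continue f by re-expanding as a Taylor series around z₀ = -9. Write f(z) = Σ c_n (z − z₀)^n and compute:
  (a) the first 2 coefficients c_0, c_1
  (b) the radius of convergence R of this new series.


Let w = z − z₀, so z = z₀ + w.
Then 7 − z = 7 − (z₀ + w) = (7 − z₀) − w = 16 − w.
f(z) = 1/(16 − w)^2 = (1/(16)^2) · (1 − w/(16))^{−2}.
By the binomial series (1−u)^{−2} = Σ_{n≥0} C(n+1, 1) u^n for |u|<1, with u = w/(16):
  c_n = C(n+1, 1) / (16)^(n+2).
  c_0 = 1/(16)^2 = 1/256.
  c_1 = 2/(16)^3 = 1/2048.
The series is valid for |w/d| < 1, i.e. |z − z₀| < |d|.
Radius of convergence: R = |7 − z₀| = |16| = 16 (distance from z₀ to the singularity z = 7).

c_0 = 1/256, c_1 = 1/2048; R = 16.


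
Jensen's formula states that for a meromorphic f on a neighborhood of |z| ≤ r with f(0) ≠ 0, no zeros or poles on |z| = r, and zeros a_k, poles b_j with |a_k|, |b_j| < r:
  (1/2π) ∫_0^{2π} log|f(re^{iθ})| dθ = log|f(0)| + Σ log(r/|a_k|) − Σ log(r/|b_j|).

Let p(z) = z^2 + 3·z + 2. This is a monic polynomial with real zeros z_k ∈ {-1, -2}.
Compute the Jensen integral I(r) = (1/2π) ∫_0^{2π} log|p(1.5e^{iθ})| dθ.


Zeros: -2, -1; r = 1.5.
Inside |z| < r: -1. Outside (|z| ≥ r): -2.
p(0) = 2, so log|p(0)| = log(2) = 0.6931.
Apply Jensen: I(r) = log|p(0)| + Σ_k log(r/|z_k|), summed over zeros inside |z| < r.
  log(r/|z_k|) for z_k = -1: log(1.5/1) = 0.4055
  Outside zeros (-2) contribute nothing to the Jensen sum.
Sum over inside zeros: 0.4055.
I(r) = log|p(0)| + (inside sum) = 0.6931 + 0.4055 = 1.0986.
Note: since some zeros are outside |z| ≤ r, the simplified n·log(r) form does NOT apply — only the inside zeros contribute.

I(r) ≈ 1.0986.


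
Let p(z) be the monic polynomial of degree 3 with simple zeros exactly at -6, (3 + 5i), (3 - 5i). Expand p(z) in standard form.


The polynomial is p(z) = ∏_{α ∈ S} (z − α), where S = {-6, (3 + 5i), (3 - 5i)}.
Expanding the product yields: p(z) = z^3 -2·z + 204.
Note conjugate pairs combine to real quadratics: (z − (3+5i))(z − (3−5i)) = z² − 6z + 34.
The resulting polynomial has degree 3 and real coefficients as required.

p(z) = z^3 -2·z + 204.


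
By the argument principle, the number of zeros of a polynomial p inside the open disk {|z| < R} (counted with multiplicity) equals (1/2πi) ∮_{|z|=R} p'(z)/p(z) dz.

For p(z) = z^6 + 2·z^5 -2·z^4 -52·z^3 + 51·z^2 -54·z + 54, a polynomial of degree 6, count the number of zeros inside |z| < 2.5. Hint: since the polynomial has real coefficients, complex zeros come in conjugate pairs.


The zeros of p are: (-3 + 3i), (-3 - 3i), (0 + 1i), (0 - 1i), 1, 3.
Their magnitudes are: 4.243, 4.243, 1, 1, 1, 3.
Zeros with |z| < R = 2.5: (0 + 1i), (0 - 1i), 1.
Count = 3.
By the argument principle, (1/2πi) ∮_{|z|=R} p'(z)/p(z) dz equals exactly this count.

Number of zeros inside |z| < 2.5: 3.


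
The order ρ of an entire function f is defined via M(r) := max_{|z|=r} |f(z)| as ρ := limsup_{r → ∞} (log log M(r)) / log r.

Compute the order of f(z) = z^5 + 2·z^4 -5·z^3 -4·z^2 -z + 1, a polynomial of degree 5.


|f(z)| ≤ Σ|c_k|·r^k = O(r^5) as r → ∞. Polynomial growth is O(e^{r^ε}) for every ε > 0 (since r^5/e^{r^ε} → 0), so ρ ≤ ε for all ε > 0, i.e. ρ = 0. Every nonconstant polynomial has order 0.
Therefore ρ = 0.

Order ρ = 0.


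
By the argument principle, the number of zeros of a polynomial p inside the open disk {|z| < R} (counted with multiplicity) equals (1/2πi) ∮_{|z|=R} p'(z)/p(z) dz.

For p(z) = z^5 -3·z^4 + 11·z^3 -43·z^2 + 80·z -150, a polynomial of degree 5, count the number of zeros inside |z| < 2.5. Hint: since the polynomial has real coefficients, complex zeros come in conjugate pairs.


The zeros of p are: (-1 + 3i), (-1 - 3i), (1 + 2i), (1 - 2i), 3.
Their magnitudes are: 3.162, 3.162, 2.236, 2.236, 3.
Zeros with |z| < R = 2.5: (1 + 2i), (1 - 2i).
Count = 2.
By the argument principle, (1/2πi) ∮_{|z|=R} p'(z)/p(z) dz equals exactly this count.

Number of zeros inside |z| < 2.5: 2.


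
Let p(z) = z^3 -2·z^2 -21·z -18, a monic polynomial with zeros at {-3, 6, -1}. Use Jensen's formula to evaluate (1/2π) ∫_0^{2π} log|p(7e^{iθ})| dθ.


Zeros: -3, -1, 6; r = 7.
Inside |z| < r: -3, -1, 6. Outside (|z| ≥ r): ∅.
p(0) = -18, so log|p(0)| = log(18) = 2.8904.
Apply Jensen: I(r) = log|p(0)| + Σ_k log(r/|z_k|), summed over zeros inside |z| < r.
  log(r/|z_k|) for z_k = -3: log(7/3) = 0.8473
  log(r/|z_k|) for z_k = 6: log(7/6) = 0.1542
  log(r/|z_k|) for z_k = -1: log(7/1) = 1.9459
Sum over inside zeros: 2.9474.
I(r) = log|p(0)| + (inside sum) = 2.8904 + 2.9474 = 5.8377.
Closed form (all zeros inside, monic): I(r) = n·log(r) = 3·log(7) = 5.8377. ✓

I(r) ≈ 5.8377.


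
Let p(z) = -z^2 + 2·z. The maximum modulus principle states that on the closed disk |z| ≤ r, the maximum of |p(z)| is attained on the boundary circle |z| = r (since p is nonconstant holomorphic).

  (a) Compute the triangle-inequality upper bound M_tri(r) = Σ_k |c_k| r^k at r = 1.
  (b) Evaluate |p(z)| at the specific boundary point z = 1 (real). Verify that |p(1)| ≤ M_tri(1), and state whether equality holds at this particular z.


Coefficients: c_0 = 0, c_1 = 2, c_2 = -1. Radius r = 1.
Part (a). Triangle bound: M_tri(r) = Σ_k |c_k| r^k
  = |0|·1^0 + |2|·1^1 + |-1|·1^2
  = 0 + 2 + 1 = 3.
This bounds M(r) := max_{|z|=r} |p(z)| from above; equality holds iff all terms c_k z^k can be made to align in phase at a single z on |z|=r.
Part (b). At z = 1 (real, on the circle |z| = r):
  p(1) = (0)·1^0 + (2)·1^1 + (-1)·1^2 = 1.
  |p(1)| = 1.
Check: |p(1)| = 1 ≤ 3 = M_tri(1). ✓ Equality does not hold at z = 1 (the coefficients have mixed signs, so the terms do not all align in phase there).

M_tri(1) = 3; |p(1)| = 1; equality at z=1: no.


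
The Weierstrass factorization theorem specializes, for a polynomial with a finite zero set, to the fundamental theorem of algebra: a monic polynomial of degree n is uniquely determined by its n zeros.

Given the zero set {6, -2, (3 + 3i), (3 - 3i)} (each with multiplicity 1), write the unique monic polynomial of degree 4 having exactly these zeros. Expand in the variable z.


The polynomial is p(z) = ∏_{α ∈ S} (z − α), where S = {6, -2, (3 + 3i), (3 - 3i)}.
Expanding the product yields: p(z) = z^4 -10·z^3 + 30·z^2 -216.
Note conjugate pairs combine to real quadratics: (z − (3+3i))(z − (3−3i)) = z² − 6z + 18.
The resulting polynomial has degree 4 and real coefficients as required.

p(z) = z^4 -10·z^3 + 30·z^2 -216.


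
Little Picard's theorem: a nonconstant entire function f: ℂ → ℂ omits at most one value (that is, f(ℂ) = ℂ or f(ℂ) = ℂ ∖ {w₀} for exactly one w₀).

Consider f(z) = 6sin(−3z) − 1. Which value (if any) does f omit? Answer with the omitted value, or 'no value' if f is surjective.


Little Picard bounds the complement of f(ℂ) to at most one point.
sin is entire and surjective onto ℂ: for every w ∈ ℂ, sin(ζ) = w has a solution ζ ∈ ℂ (e.g., via the complex inverse arcsin). With ζ = −3z this gives z = ζ/(-3). Then 6·sin(−3z) takes every value in 6·ℂ = ℂ, and adding -1 is a bijection of ℂ. So f is surjective and omits no value. (Note: only on the real line is sin bounded by [−1, 1].)

Omitted value: no value.


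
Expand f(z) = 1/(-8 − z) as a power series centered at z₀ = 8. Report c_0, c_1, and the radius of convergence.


Let w = z − z₀, so z = z₀ + w.
Then -8 − z = -8 − (z₀ + w) = (-8 − z₀) − w = -16 − w.
f(z) = 1/(-16 − w) = (1/(-16)) · 1/(1 − w/(-16)) = Σ_{n≥0} w^n / (-16)^(n+1).
So c_n = 1/(-16)^(n+1):
  c_0 = 1/(-16)^1 = -1/16.
  c_1 = 1/(-16)^2 = 1/256.
The series is valid for |w/d| < 1, i.e. |z − z₀| < |d|.
Radius of convergence: R = |-8 − z₀| = |-16| = 16 (distance from z₀ to the singularity z = -8).

c_0 = -1/16, c_1 = 1/256; R = 16.


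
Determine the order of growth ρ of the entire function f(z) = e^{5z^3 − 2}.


|e^{5z^3 − 2}| = e^{Re(5·z^3) + -2} ≤ e^{5|z|^3 + -2} = e^{5r^3 + -2} on |z| = r, so ρ ≤ 3. Choosing z on |z|=r so that 5·z^3 is real positive (always possible by picking arg z appropriately) gives |f(z)| = e^{5r^3 + -2}, matching the bound. The additive constant -2 does not affect log log M(r) ~ 3·log r. Hence ρ = 3.
Therefore ρ = 3.

Order ρ = 3.


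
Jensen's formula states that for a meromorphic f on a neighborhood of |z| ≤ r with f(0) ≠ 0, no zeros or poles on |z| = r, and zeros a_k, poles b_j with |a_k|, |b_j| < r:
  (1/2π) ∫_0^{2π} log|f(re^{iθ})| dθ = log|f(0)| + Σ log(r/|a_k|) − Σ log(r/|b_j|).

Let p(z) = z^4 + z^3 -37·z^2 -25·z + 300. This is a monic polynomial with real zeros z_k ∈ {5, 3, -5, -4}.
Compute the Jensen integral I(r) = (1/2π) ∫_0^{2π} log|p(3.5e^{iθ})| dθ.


Zeros: -5, -4, 3, 5; r = 3.5.
Inside |z| < r: 3. Outside (|z| ≥ r): -5, -4, 5.
p(0) = 300, so log|p(0)| = log(300) = 5.7038.
Apply Jensen: I(r) = log|p(0)| + Σ_k log(r/|z_k|), summed over zeros inside |z| < r.
  log(r/|z_k|) for z_k = 3: log(3.5/3) = 0.1542
  Outside zeros (-5, -4, 5) contribute nothing to the Jensen sum.
Sum over inside zeros: 0.1542.
I(r) = log|p(0)| + (inside sum) = 5.7038 + 0.1542 = 5.8579.
Note: since some zeros are outside |z| ≤ r, the simplified n·log(r) form does NOT apply — only the inside zeros contribute.

I(r) ≈ 5.8579.


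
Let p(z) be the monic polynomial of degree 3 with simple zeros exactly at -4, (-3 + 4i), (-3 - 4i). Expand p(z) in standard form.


The polynomial is p(z) = ∏_{α ∈ S} (z − α), where S = {-4, (-3 + 4i), (-3 - 4i)}.
Expanding the product yields: p(z) = z^3 + 10·z^2 + 49·z + 100.
Note conjugate pairs combine to real quadratics: (z − (-3+4i))(z − (-3−4i)) = z² + 6z + 25.
The resulting polynomial has degree 3 and real coefficients as required.

p(z) = z^3 + 10·z^2 + 49·z + 100.


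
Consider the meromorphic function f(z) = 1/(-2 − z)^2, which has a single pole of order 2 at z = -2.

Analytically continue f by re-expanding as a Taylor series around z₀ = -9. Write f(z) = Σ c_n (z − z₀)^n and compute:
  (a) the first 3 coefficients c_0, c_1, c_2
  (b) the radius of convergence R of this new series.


Let w = z − z₀, so z = z₀ + w.
Then -2 − z = -2 − (z₀ + w) = (-2 − z₀) − w = 7 − w.
f(z) = 1/(7 − w)^2 = (1/(7)^2) · (1 − w/(7))^{−2}.
By the binomial series (1−u)^{−2} = Σ_{n≥0} C(n+1, 1) u^n for |u|<1, with u = w/(7):
  c_n = C(n+1, 1) / (7)^(n+2).
  c_0 = 1/(7)^2 = 1/49.
  c_1 = 2/(7)^3 = 2/343.
  c_2 = 3/(7)^4 = 3/2401.
The series is valid for |w/d| < 1, i.e. |z − z₀| < |d|.
Radius of convergence: R = |-2 − z₀| = |7| = 7 (distance from z₀ to the singularity z = -2).

c_0 = 1/49, c_1 = 2/343, c_2 = 3/2401; R = 7.


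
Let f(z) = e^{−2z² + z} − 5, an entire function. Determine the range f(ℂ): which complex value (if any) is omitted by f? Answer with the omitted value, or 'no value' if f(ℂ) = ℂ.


Little Picard bounds the complement of f(ℂ) to at most one point.
The exponent g(z) = −2z² + z is a nonconstant polynomial, hence surjective onto ℂ. So e^{g(z)} takes every value in {e^w : w ∈ ℂ} = ℂ ∖ {0}. Adding -5 shifts the range to ℂ ∖ {-5}. f omits exactly -5.

Omitted value: -5.


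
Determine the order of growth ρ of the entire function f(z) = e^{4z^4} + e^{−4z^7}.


Each summand is entire of order 4 and 7 respectively (as in the single-exponential case). The order of a sum is at most the max of the orders, so ρ ≤ 7. For the lower bound: on |z|=r choose arg z so that -4z^7 is real positive; then |e^{-4z^7}| = e^{4r^7} while |e^{4z^4}| ≤ e^{4r^4} = o(e^{4r^7}). So |f| ≥ e^{4r^7}(1 − o(1)) and ρ ≥ 7. Hence ρ = max(4, 7) = 7.
Therefore ρ = 7.

Order ρ = 7.


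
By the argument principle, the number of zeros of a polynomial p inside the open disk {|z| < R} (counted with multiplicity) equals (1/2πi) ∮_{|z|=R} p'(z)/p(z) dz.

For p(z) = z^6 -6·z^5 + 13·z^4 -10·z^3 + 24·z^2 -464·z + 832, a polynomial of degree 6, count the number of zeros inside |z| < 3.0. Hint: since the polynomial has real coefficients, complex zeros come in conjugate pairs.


The zeros of p are: 2, (2 + 3i), (2 - 3i), 4, (-2 + 2i), (-2 - 2i).
Their magnitudes are: 2, 3.606, 3.606, 4, 2.828, 2.828.
Zeros with |z| < R = 3.0: 2, (-2 + 2i), (-2 - 2i).
Count = 3.
By the argument principle, (1/2πi) ∮_{|z|=R} p'(z)/p(z) dz equals exactly this count.

Number of zeros inside |z| < 3.0: 3.


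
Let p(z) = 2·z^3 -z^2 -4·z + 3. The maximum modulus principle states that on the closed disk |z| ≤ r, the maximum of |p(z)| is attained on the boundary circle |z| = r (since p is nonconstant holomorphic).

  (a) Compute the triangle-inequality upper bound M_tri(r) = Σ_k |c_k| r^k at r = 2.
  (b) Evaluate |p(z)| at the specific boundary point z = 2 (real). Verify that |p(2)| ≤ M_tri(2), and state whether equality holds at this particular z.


Coefficients: c_0 = 3, c_1 = -4, c_2 = -1, c_3 = 2. Radius r = 2.
Part (a). Triangle bound: M_tri(r) = Σ_k |c_k| r^k
  = |3|·2^0 + |-4|·2^1 + |-1|·2^2 + |2|·2^3
  = 3 + 8 + 4 + 16 = 31.
This bounds M(r) := max_{|z|=r} |p(z)| from above; equality holds iff all terms c_k z^k can be made to align in phase at a single z on |z|=r.
Part (b). At z = 2 (real, on the circle |z| = r):
  p(2) = (3)·2^0 + (-4)·2^1 + (-1)·2^2 + (2)·2^3 = 7.
  |p(2)| = 7.
Check: |p(2)| = 7 ≤ 31 = M_tri(2). ✓ Equality does not hold at z = 2 (the coefficients have mixed signs, so the terms do not all align in phase there).

M_tri(2) = 31; |p(2)| = 7; equality at z=2: no.


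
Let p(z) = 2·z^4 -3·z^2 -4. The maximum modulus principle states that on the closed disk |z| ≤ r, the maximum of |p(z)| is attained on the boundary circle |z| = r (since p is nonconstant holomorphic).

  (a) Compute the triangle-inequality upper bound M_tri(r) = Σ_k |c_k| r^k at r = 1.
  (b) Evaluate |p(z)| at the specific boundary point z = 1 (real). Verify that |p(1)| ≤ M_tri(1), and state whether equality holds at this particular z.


Coefficients: c_0 = -4, c_1 = 0, c_2 = -3, c_3 = 0, c_4 = 2. Radius r = 1.
Part (a). Triangle bound: M_tri(r) = Σ_k |c_k| r^k
  = |-4|·1^0 + |0|·1^1 + |-3|·1^2 + |0|·1^3 + |2|·1^4
  = 4 + 0 + 3 + 0 + 2 = 9.
This bounds M(r) := max_{|z|=r} |p(z)| from above; equality holds iff all terms c_k z^k can be made to align in phase at a single z on |z|=r.
Part (b). At z = 1 (real, on the circle |z| = r):
  p(1) = (-4)·1^0 + (0)·1^1 + (-3)·1^2 + (0)·1^3 + (2)·1^4 = -5.
  |p(1)| = 5.
Check: |p(1)| = 5 ≤ 9 = M_tri(1). ✓ Equality does not hold at z = 1 (the coefficients have mixed signs, so the terms do not all align in phase there).

M_tri(1) = 9; |p(1)| = 5; equality at z=1: no.


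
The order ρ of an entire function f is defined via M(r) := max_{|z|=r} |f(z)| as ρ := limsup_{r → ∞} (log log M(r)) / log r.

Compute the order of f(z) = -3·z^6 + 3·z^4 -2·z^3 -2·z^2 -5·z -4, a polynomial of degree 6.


|f(z)| ≤ Σ|c_k|·r^k = O(r^6) as r → ∞. Polynomial growth is O(e^{r^ε}) for every ε > 0 (since r^6/e^{r^ε} → 0), so ρ ≤ ε for all ε > 0, i.e. ρ = 0. Every nonconstant polynomial has order 0.
Therefore ρ = 0.

Order ρ = 0.


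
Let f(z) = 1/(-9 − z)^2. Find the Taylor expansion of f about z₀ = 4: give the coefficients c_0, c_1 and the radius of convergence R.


Let w = z − z₀, so z = z₀ + w.
Then -9 − z = -9 − (z₀ + w) = (-9 − z₀) − w = -13 − w.
f(z) = 1/(-13 − w)^2 = (1/(-13)^2) · (1 − w/(-13))^{−2}.
By the binomial series (1−u)^{−2} = Σ_{n≥0} C(n+1, 1) u^n for |u|<1, with u = w/(-13):
  c_n = C(n+1, 1) / (-13)^(n+2).
  c_0 = 1/(-13)^2 = 1/169.
  c_1 = 2/(-13)^3 = -2/2197.
The series is valid for |w/d| < 1, i.e. |z − z₀| < |d|.
Radius of convergence: R = |-9 − z₀| = |-13| = 13 (distance from z₀ to the singularity z = -9).

c_0 = 1/169, c_1 = -2/2197; R = 13.


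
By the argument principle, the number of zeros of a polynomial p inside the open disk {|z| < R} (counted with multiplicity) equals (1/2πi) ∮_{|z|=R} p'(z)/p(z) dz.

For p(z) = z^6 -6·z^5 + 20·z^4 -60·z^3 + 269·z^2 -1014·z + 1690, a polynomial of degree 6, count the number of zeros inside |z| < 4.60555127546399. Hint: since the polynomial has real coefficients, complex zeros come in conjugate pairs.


The zeros of p are: (3 + 1i), (3 - 1i), (2 + 3i), (2 - 3i), (-2 + 3i), (-2 - 3i).
Their magnitudes are: 3.162, 3.162, 3.606, 3.606, 3.606, 3.606.
Zeros with |z| < R = 4.60555127546399: (3 + 1i), (3 - 1i), (2 + 3i), (2 - 3i), (-2 + 3i), (-2 - 3i).
Count = 6.
By the argument principle, (1/2πi) ∮_{|z|=R} p'(z)/p(z) dz equals exactly this count.

Number of zeros inside |z| < 4.60555127546399: 6.


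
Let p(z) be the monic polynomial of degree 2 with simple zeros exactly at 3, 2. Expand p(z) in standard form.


The polynomial is p(z) = ∏_{α ∈ S} (z − α), where S = {3, 2}.
Expanding the product yields: p(z) = z^2 -5·z + 6.
The resulting polynomial has degree 2 and real coefficients as required.

p(z) = z^2 -5·z + 6.


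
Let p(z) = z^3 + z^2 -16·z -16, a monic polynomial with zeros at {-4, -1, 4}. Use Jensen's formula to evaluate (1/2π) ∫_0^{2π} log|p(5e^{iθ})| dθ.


Zeros: -4, -1, 4; r = 5.
Inside |z| < r: -4, -1, 4. Outside (|z| ≥ r): ∅.
p(0) = -16, so log|p(0)| = log(16) = 2.7726.
Apply Jensen: I(r) = log|p(0)| + Σ_k log(r/|z_k|), summed over zeros inside |z| < r.
  log(r/|z_k|) for z_k = -4: log(5/4) = 0.2231
  log(r/|z_k|) for z_k = -1: log(5/1) = 1.6094
  log(r/|z_k|) for z_k = 4: log(5/4) = 0.2231
Sum over inside zeros: 2.0557.
I(r) = log|p(0)| + (inside sum) = 2.7726 + 2.0557 = 4.8283.
Closed form (all zeros inside, monic): I(r) = n·log(r) = 3·log(5) = 4.8283. ✓

I(r) ≈ 4.8283.


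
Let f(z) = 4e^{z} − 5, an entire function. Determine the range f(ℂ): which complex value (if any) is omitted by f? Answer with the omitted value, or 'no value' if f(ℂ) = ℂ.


Little Picard bounds the complement of f(ℂ) to at most one point.
e^{z} is never zero on ℂ, so 4·e^{z} takes every value in ℂ ∖ {0}. Adding -5 shifts the range to ℂ ∖ {-5}. Thus f omits exactly the value -5.

Omitted value: -5.


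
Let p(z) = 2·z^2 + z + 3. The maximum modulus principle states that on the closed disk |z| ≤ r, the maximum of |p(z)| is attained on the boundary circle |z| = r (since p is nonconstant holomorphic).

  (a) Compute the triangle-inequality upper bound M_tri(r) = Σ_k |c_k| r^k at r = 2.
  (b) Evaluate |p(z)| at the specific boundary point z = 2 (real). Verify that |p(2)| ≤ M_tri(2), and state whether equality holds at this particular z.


Coefficients: c_0 = 3, c_1 = 1, c_2 = 2. Radius r = 2.
Part (a). Triangle bound: M_tri(r) = Σ_k |c_k| r^k
  = |3|·2^0 + |1|·2^1 + |2|·2^2
  = 3 + 2 + 8 = 13.
This bounds M(r) := max_{|z|=r} |p(z)| from above; equality holds iff all terms c_k z^k can be made to align in phase at a single z on |z|=r.
Part (b). At z = 2 (real, on the circle |z| = r):
  p(2) = (3)·2^0 + (1)·2^1 + (2)·2^2 = 13.
  |p(2)| = 13.
Since all nonzero coefficients share the same sign, |p(2)| = 13 = M_tri(2); the triangle bound is attained at z = 2, so in fact M(r) = 13.

M_tri(2) = 13; |p(2)| = 13; equality at z=2: yes.


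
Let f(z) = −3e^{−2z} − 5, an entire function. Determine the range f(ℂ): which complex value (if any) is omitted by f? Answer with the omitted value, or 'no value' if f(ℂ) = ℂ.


Little Picard bounds the complement of f(ℂ) to at most one point.
e^{−2z} is never zero on ℂ, so -3·e^{−2z} takes every value in ℂ ∖ {0}. Adding -5 shifts the range to ℂ ∖ {-5}. Thus f omits exactly the value -5.

Omitted value: -5.


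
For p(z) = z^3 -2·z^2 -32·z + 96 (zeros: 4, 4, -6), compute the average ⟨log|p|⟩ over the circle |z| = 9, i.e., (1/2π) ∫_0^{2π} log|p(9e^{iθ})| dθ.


Zeros: -6, 4, 4; r = 9.
Inside |z| < r: -6, 4, 4. Outside (|z| ≥ r): ∅.
p(0) = 96, so log|p(0)| = log(96) = 4.5643.
Apply Jensen: I(r) = log|p(0)| + Σ_k log(r/|z_k|), summed over zeros inside |z| < r.
  log(r/|z_k|) for z_k = 4: log(9/4) = 0.8109
  log(r/|z_k|) for z_k = 4: log(9/4) = 0.8109
  log(r/|z_k|) for z_k = -6: log(9/6) = 0.4055
Sum over inside zeros: 2.0273.
I(r) = log|p(0)| + (inside sum) = 4.5643 + 2.0273 = 6.5917.
Closed form (all zeros inside, monic): I(r) = n·log(r) = 3·log(9) = 6.5917. ✓

I(r) ≈ 6.5917.


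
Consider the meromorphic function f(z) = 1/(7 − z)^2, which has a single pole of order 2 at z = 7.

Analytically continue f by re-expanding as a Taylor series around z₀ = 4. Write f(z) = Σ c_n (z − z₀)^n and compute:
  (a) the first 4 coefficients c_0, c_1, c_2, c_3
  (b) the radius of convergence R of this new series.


Let w = z − z₀, so z = z₀ + w.
Then 7 − z = 7 − (z₀ + w) = (7 − z₀) − w = 3 − w.
f(z) = 1/(3 − w)^2 = (1/(3)^2) · (1 − w/(3))^{−2}.
By the binomial series (1−u)^{−2} = Σ_{n≥0} C(n+1, 1) u^n for |u|<1, with u = w/(3):
  c_n = C(n+1, 1) / (3)^(n+2).
  c_0 = 1/(3)^2 = 1/9.
  c_1 = 2/(3)^3 = 2/27.
  c_2 = 3/(3)^4 = 1/27.
  c_3 = 4/(3)^5 = 4/243.
The series is valid for |w/d| < 1, i.e. |z − z₀| < |d|.
Radius of convergence: R = |7 − z₀| = |3| = 3 (distance from z₀ to the singularity z = 7).

c_0 = 1/9, c_1 = 2/27, c_2 = 1/27, c_3 = 4/243; R = 3.


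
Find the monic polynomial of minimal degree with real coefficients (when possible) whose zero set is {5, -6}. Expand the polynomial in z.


The polynomial is p(z) = ∏_{α ∈ S} (z − α), where S = {5, -6}.
Expanding the product yields: p(z) = z^2 + z -30.
The resulting polynomial has degree 2 and real coefficients as required.

p(z) = z^2 + z -30.


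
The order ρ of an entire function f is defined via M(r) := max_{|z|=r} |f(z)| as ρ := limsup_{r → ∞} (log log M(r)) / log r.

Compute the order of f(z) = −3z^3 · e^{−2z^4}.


M(r) = max_{|z|=r} |-3|·|z|^3·|e^{−2z^4}| = 3·r^3 · e^{2r^4} (the factors attain their maxima compatibly on |z|=r). Then log M(r) = log 3 + 3·log r + 2r^4, dominated by the last term, so log log M(r) ~ 4·log r. The polynomial factor -3z^3 contributes only a log r term and does not affect the order. ρ = 4.
Therefore ρ = 4.

Order ρ = 4.


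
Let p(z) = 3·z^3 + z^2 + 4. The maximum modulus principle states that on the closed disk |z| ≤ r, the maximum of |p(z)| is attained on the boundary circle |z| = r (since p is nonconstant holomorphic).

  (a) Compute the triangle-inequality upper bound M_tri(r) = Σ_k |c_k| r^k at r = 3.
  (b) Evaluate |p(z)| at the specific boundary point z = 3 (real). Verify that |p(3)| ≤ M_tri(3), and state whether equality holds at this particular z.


Coefficients: c_0 = 4, c_1 = 0, c_2 = 1, c_3 = 3. Radius r = 3.
Part (a). Triangle bound: M_tri(r) = Σ_k |c_k| r^k
  = |4|·3^0 + |0|·3^1 + |1|·3^2 + |3|·3^3
  = 4 + 0 + 9 + 81 = 94.
This bounds M(r) := max_{|z|=r} |p(z)| from above; equality holds iff all terms c_k z^k can be made to align in phase at a single z on |z|=r.
Part (b). At z = 3 (real, on the circle |z| = r):
  p(3) = (4)·3^0 + (0)·3^1 + (1)·3^2 + (3)·3^3 = 94.
  |p(3)| = 94.
Since all nonzero coefficients share the same sign, |p(3)| = 94 = M_tri(3); the triangle bound is attained at z = 3, so in fact M(r) = 94.

M_tri(3) = 94; |p(3)| = 94; equality at z=3: yes.


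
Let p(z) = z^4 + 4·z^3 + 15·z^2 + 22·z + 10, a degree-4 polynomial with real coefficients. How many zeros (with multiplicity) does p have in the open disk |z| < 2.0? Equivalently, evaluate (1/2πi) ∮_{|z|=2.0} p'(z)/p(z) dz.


The zeros of p are: (-1 + 3i), (-1 - 3i), -1, -1.
Their magnitudes are: 3.162, 3.162, 1, 1.
Zeros with |z| < R = 2.0: -1, -1.
Count = 2.
By the argument principle, (1/2πi) ∮_{|z|=R} p'(z)/p(z) dz equals exactly this count.

Number of zeros inside |z| < 2.0: 2.


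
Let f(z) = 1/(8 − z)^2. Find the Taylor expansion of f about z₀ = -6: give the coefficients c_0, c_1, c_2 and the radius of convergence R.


Let w = z − z₀, so z = z₀ + w.
Then 8 − z = 8 − (z₀ + w) = (8 − z₀) − w = 14 − w.
f(z) = 1/(14 − w)^2 = (1/(14)^2) · (1 − w/(14))^{−2}.
By the binomial series (1−u)^{−2} = Σ_{n≥0} C(n+1, 1) u^n for |u|<1, with u = w/(14):
  c_n = C(n+1, 1) / (14)^(n+2).
  c_0 = 1/(14)^2 = 1/196.
  c_1 = 2/(14)^3 = 1/1372.
  c_2 = 3/(14)^4 = 3/38416.
The series is valid for |w/d| < 1, i.e. |z − z₀| < |d|.
Radius of convergence: R = |8 − z₀| = |14| = 14 (distance from z₀ to the singularity z = 8).

c_0 = 1/196, c_1 = 1/1372, c_2 = 3/38416; R = 14.


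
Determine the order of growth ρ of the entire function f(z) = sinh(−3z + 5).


sinh(w) is a linear combination of e^{iw} and e^{−iw} (or e^w, e^{−w} in the hyperbolic case), so |sinh(w)| ≤ e^{|w|}. With w = −3z + 5, |w| ≤ 3|z| + 5 = 3r + 5 on |z| = r, giving M(r) ≤ e^{3r + 5}, so ρ ≤ 1. On a suitable ray (z = it for sin/cos; z = t for sinh/cosh, t real → ∞), |sinh(−3z + 5)| grows like e^{3|t|}/2, so ρ ≥ 1. Hence ρ = 1.
Therefore ρ = 1.

Order ρ = 1.


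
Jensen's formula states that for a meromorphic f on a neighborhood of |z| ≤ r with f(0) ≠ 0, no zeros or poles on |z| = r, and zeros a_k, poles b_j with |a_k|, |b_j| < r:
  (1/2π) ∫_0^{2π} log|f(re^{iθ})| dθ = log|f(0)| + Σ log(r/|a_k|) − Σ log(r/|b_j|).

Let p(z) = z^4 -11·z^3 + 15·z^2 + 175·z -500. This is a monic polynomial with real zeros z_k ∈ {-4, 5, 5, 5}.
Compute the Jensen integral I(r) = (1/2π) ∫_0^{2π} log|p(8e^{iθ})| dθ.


Zeros: -4, 5, 5, 5; r = 8.
Inside |z| < r: -4, 5, 5, 5. Outside (|z| ≥ r): ∅.
p(0) = -500, so log|p(0)| = log(500) = 6.2146.
Apply Jensen: I(r) = log|p(0)| + Σ_k log(r/|z_k|), summed over zeros inside |z| < r.
  log(r/|z_k|) for z_k = -4: log(8/4) = 0.6931
  log(r/|z_k|) for z_k = 5: log(8/5) = 0.4700
  log(r/|z_k|) for z_k = 5: log(8/5) = 0.4700
  log(r/|z_k|) for z_k = 5: log(8/5) = 0.4700
Sum over inside zeros: 2.1032.
I(r) = log|p(0)| + (inside sum) = 6.2146 + 2.1032 = 8.3178.
Closed form (all zeros inside, monic): I(r) = n·log(r) = 4·log(8) = 8.3178. ✓

I(r) ≈ 8.3178.
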